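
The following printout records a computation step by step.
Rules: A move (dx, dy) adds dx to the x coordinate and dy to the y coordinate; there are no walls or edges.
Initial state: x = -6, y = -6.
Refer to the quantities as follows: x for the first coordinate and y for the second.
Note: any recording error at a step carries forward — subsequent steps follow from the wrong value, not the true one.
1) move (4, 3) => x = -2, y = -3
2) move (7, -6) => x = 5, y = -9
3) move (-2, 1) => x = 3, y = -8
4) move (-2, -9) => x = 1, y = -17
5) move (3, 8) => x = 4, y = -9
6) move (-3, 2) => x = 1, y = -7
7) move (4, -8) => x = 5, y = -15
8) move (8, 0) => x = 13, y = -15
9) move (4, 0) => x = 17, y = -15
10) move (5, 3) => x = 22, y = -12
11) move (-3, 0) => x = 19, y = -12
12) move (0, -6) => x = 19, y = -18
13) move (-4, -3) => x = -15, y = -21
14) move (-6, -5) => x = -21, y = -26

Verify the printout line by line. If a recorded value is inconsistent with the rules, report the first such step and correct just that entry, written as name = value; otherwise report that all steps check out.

step 13, x = 15

Step 1: x = -6 + (4) = -2, y = -6 + (3) = -3 — confirmed correct.
Step 2: x = -2 + (7) = 5, y = -3 + (-6) = -9 — consistent with the printout.
Step 3: x = 5 + (-2) = 3, y = -9 + (1) = -8 — no discrepancy.
Step 4: x = 3 + (-2) = 1, y = -8 + (-9) = -17 — checks out.
Step 5: x = 1 + (3) = 4, y = -17 + (8) = -9 — no discrepancy.
Step 6: x = 4 + (-3) = 1, y = -9 + (2) = -7 — verified.
Step 7: x = 1 + (4) = 5, y = -7 + (-8) = -15 — matches.
Step 8: x = 5 + (8) = 13, y = -15 + (0) = -15 — same as recorded.
Step 9: x = 13 + (4) = 17, y = -15 + (0) = -15 — verified.
Step 10: x = 17 + (5) = 22, y = -15 + (3) = -12 — agrees with the printout.
Step 11: x = 22 + (-3) = 19, y = -12 + (0) = -12 — agrees with the printout.
Step 12: x = 19 + (0) = 19, y = -12 + (-6) = -18 — confirmed correct.
Step 13: x = 19 + (-4) = 15, y = -18 + (-3) = -21 — a discrepancy with the printout.
Step 13 is the first one off; corrected, x = 15.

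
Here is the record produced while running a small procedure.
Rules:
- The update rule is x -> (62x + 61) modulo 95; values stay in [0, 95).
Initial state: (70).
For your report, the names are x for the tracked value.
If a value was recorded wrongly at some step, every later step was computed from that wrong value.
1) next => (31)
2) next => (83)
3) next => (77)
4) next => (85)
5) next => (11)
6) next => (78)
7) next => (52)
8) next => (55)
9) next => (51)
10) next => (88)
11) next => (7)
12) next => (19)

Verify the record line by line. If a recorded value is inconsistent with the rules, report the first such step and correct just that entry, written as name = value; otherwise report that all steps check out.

step 12, x = 20

step 1: x = (62*70 + 61) mod 95 = 31 -> agrees with the record
step 2: x = (62*31 + 61) mod 95 = 83 -> consistent with the record
step 3: x = (62*83 + 61) mod 95 = 77 -> no discrepancy
step 4: x = (62*77 + 61) mod 95 = 85 -> in agreement
step 5: x = (62*85 + 61) mod 95 = 11 -> exactly as logged
step 6: x = (62*11 + 61) mod 95 = 78 -> exactly as logged
step 7: x = (62*78 + 61) mod 95 = 52 -> matches
step 8: x = (62*52 + 61) mod 95 = 55 -> matches
step 9: x = (62*55 + 61) mod 95 = 51 -> checks out
step 10: x = (62*51 + 61) mod 95 = 88 -> same as recorded
step 11: x = (62*88 + 61) mod 95 = 7 -> in agreement
step 12: x = (62*7 + 61) mod 95 = 20 -> this is not what the record shows
That makes step 12 the first incorrect line — x = 20 is what it should show.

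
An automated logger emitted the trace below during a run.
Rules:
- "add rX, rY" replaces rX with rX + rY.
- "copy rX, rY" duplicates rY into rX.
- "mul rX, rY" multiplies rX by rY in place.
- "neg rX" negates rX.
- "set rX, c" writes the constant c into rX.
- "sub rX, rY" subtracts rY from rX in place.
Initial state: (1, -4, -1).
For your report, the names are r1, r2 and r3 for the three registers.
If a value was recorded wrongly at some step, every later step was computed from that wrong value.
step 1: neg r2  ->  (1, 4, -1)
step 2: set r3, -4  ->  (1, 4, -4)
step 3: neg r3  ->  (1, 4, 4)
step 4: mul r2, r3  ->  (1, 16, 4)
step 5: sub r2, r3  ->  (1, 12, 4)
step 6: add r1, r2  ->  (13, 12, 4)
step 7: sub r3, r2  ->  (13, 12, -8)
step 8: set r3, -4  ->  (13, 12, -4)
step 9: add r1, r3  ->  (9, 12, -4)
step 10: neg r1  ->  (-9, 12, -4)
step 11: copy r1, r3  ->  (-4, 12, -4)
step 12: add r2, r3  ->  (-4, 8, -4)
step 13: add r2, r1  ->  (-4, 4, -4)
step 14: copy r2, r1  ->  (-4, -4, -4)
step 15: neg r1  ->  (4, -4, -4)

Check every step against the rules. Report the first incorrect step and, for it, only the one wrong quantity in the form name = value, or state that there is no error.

no error

Recomputing the run from the initial state:
step 1: r1 = 1, r2 = 4, r3 = -1
step 2: r1 = 1, r2 = 4, r3 = -4
step 3: r1 = 1, r2 = 4, r3 = 4
step 4: r1 = 1, r2 = 16, r3 = 4
step 5: r1 = 1, r2 = 12, r3 = 4
step 6: r1 = 13, r2 = 12, r3 = 4
step 7: r1 = 13, r2 = 12, r3 = -8
step 8: r1 = 13, r2 = 12, r3 = -4
step 9: r1 = 9, r2 = 12, r3 = -4
step 10: r1 = -9, r2 = 12, r3 = -4
step 11: r1 = -4, r2 = 12, r3 = -4
step 12: r1 = -4, r2 = 8, r3 = -4
step 13: r1 = -4, r2 = 4, r3 = -4
step 14: r1 = -4, r2 = -4, r3 = -4
step 15: r1 = 4, r2 = -4, r3 = -4
This matches the trace at every step.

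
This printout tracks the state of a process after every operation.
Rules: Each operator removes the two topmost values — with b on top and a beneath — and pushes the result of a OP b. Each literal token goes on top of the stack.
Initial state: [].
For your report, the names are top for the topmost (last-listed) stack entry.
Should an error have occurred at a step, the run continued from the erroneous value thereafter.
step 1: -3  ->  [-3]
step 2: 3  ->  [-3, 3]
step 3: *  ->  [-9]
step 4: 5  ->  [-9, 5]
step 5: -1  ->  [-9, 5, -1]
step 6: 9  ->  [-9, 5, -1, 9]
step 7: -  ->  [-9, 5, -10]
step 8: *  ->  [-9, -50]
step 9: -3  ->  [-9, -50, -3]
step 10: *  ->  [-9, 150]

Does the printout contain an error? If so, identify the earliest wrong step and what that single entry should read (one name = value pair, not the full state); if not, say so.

no error

Recomputing the run from the initial state:
step 1: [-3]
step 2: [-3, 3]
step 3: [-9]
step 4: [-9, 5]
step 5: [-9, 5, -1]
step 6: [-9, 5, -1, 9]
step 7: [-9, 5, -10]
step 8: [-9, -50]
step 9: [-9, -50, -3]
step 10: [-9, 150]
This matches the printout at every step.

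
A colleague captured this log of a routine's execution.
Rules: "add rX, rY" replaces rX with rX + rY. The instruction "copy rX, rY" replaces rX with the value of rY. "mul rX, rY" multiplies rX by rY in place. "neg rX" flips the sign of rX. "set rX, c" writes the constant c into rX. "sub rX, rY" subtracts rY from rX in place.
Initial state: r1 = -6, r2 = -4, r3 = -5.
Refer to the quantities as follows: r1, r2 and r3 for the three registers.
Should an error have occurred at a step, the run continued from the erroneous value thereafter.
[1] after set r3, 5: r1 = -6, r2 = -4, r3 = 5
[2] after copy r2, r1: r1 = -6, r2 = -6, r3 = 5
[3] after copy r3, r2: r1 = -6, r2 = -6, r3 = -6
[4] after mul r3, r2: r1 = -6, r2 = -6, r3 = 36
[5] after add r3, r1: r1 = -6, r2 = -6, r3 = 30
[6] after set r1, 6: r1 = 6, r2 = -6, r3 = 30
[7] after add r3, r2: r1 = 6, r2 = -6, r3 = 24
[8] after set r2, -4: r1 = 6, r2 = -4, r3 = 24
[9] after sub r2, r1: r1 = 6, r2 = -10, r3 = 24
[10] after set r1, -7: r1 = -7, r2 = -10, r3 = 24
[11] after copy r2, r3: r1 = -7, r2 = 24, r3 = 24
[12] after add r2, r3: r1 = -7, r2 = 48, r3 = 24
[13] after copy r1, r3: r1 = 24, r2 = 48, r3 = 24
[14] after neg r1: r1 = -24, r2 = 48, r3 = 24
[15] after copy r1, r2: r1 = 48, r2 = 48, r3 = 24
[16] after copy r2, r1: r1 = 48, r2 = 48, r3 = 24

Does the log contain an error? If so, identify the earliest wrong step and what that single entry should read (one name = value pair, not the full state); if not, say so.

no error

Recomputing the run from the initial state:
step 1: r1 = -6, r2 = -4, r3 = 5
step 2: r1 = -6, r2 = -6, r3 = 5
step 3: r1 = -6, r2 = -6, r3 = -6
step 4: r1 = -6, r2 = -6, r3 = 36
step 5: r1 = -6, r2 = -6, r3 = 30
step 6: r1 = 6, r2 = -6, r3 = 30
step 7: r1 = 6, r2 = -6, r3 = 24
step 8: r1 = 6, r2 = -4, r3 = 24
step 9: r1 = 6, r2 = -10, r3 = 24
step 10: r1 = -7, r2 = -10, r3 = 24
step 11: r1 = -7, r2 = 24, r3 = 24
step 12: r1 = -7, r2 = 48, r3 = 24
step 13: r1 = 24, r2 = 48, r3 = 24
step 14: r1 = -24, r2 = 48, r3 = 24
step 15: r1 = 48, r2 = 48, r3 = 24
step 16: r1 = 48, r2 = 48, r3 = 24
This matches the log at every step.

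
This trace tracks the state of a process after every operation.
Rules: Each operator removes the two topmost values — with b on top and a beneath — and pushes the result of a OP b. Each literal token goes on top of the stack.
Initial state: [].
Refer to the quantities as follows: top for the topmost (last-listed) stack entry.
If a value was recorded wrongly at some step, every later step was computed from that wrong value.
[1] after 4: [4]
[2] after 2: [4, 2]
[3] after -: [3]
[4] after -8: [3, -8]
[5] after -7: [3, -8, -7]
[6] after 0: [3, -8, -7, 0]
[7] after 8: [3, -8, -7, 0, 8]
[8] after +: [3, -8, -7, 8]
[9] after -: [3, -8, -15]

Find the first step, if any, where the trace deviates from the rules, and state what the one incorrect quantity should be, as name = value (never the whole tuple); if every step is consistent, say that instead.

step 3, top = 2

Step 1: push 4: top = 4 — exactly as logged.
Step 2: push 2: top = 2 — no discrepancy.
Step 3: 4 - 2 = 2 — the trace has a different value.
Step 3 is the first one off; corrected, top = 2.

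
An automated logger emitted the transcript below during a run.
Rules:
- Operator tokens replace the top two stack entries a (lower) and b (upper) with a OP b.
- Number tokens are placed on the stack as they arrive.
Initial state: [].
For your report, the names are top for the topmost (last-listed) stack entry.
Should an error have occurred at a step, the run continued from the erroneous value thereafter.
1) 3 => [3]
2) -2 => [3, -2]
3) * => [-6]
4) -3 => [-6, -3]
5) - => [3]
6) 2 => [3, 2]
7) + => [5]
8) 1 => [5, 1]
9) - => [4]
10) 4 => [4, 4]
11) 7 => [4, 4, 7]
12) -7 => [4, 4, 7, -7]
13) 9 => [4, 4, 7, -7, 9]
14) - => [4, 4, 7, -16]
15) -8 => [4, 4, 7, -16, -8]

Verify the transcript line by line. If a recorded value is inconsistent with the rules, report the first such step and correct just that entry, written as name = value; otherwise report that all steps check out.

1. push 3: top = 3 (checks out)
2. push -2: top = -2 (in agreement)
3. 3 * -2 = -6 (no discrepancy)
4. push -3: top = -3 (matches)
5. -6 - -3 = -3 (the transcript has a different value)
Conclusion: step 5 carries the first error; the entry should be top = -3.

step 5, top = -3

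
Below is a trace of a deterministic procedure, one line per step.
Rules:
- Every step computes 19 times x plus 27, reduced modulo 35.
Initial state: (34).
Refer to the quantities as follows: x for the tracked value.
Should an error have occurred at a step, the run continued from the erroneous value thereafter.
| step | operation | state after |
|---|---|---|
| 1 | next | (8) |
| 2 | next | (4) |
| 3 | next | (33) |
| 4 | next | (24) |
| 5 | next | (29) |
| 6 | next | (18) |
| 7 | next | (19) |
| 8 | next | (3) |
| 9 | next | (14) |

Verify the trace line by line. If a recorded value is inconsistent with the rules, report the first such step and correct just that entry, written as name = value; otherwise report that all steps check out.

step 5, x = 28

1. x = (19*34 + 27) mod 35 = 8 (checks out)
2. x = (19*8 + 27) mod 35 = 4 (exactly as logged)
3. x = (19*4 + 27) mod 35 = 33 (exactly as logged)
4. x = (19*33 + 27) mod 35 = 24 (no discrepancy)
5. x = (19*24 + 27) mod 35 = 28 (the recorded entry deviates here)
Conclusion: step 5 carries the first error; the entry should be x = 28.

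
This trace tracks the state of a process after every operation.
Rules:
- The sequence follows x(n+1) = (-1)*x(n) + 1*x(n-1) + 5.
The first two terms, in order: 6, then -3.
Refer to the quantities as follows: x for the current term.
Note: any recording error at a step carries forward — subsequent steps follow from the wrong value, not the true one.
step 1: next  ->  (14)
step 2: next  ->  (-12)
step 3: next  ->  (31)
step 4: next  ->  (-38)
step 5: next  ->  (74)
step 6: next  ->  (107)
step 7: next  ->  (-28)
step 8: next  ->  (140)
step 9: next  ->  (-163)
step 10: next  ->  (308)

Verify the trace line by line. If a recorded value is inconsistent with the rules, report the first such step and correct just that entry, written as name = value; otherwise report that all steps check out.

step 6, x = -107

step 1: x = -1*(-3) + (1)*(6) + (5) = 14 -> in agreement
step 2: x = -1*(14) + (1)*(-3) + (5) = -12 -> consistent with the trace
step 3: x = -1*(-12) + (1)*(14) + (5) = 31 -> exactly as logged
step 4: x = -1*(31) + (1)*(-12) + (5) = -38 -> in agreement
step 5: x = -1*(-38) + (1)*(31) + (5) = 74 -> exactly as logged
step 6: x = -1*(74) + (1)*(-38) + (5) = -107 -> the trace disagrees here
Conclusion: step 6 carries the first error; the entry should be x = -107.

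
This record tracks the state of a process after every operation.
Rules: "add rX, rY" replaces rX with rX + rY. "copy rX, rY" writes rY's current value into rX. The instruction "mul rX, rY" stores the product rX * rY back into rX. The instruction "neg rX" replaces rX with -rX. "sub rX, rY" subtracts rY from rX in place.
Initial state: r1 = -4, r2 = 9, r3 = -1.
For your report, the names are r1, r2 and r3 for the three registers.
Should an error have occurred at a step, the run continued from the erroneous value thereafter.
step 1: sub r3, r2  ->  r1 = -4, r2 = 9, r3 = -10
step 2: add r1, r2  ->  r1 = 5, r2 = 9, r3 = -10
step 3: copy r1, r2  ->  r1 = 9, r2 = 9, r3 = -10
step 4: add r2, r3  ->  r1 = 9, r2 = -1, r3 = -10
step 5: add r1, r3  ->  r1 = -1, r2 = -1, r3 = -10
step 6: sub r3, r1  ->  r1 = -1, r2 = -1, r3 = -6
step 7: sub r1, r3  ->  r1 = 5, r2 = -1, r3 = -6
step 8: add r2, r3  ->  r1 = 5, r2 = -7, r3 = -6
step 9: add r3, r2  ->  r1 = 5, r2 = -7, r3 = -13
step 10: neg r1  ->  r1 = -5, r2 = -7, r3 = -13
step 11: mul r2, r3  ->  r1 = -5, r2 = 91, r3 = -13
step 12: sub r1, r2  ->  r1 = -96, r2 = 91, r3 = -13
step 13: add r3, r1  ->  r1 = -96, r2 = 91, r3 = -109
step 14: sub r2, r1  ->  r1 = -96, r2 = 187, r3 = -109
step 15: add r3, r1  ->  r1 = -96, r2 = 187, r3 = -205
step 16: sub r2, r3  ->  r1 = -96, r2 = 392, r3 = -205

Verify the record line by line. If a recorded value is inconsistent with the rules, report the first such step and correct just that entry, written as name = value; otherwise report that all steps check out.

1. r3 = -1 - 9 = -10 (verified)
2. r1 = -4 + 9 = 5 (agrees with the record)
3. r1 = 9 (checks out)
4. r2 = 9 + -10 = -1 (agrees with the record)
5. r1 = 9 + -10 = -1 (consistent with the record)
6. r3 = -10 - -1 = -9 (this is not what the record shows)
Conclusion: step 6 carries the first error; the entry should be r3 = -9.

step 6, r3 = -9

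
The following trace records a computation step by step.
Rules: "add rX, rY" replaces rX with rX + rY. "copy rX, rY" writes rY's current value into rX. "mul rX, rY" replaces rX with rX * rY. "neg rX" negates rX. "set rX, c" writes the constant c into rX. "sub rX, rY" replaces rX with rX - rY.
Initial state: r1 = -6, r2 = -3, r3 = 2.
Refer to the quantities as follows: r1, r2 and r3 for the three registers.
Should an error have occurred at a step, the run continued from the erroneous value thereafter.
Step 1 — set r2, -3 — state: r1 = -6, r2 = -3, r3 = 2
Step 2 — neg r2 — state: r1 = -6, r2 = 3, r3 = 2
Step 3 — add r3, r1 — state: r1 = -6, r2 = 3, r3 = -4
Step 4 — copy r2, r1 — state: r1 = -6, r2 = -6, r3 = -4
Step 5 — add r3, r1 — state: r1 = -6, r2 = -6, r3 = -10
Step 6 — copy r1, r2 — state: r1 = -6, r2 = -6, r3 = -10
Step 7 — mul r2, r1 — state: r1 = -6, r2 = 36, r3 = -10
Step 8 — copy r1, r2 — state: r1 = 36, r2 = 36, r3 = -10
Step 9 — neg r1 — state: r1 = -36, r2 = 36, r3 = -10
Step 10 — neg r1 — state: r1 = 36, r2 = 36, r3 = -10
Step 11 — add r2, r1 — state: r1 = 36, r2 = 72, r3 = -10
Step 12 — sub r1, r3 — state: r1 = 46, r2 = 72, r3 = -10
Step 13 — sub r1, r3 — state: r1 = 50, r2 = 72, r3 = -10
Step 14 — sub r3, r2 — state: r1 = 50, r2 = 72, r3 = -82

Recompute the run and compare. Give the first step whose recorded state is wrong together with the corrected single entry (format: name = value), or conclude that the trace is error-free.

Recomputing the run from the initial state:
step 1: r1 = -6, r2 = -3, r3 = 2
step 2: r1 = -6, r2 = 3, r3 = 2
step 3: r1 = -6, r2 = 3, r3 = -4
step 4: r1 = -6, r2 = -6, r3 = -4
step 5: r1 = -6, r2 = -6, r3 = -10
step 6: r1 = -6, r2 = -6, r3 = -10
step 7: r1 = -6, r2 = 36, r3 = -10
step 8: r1 = 36, r2 = 36, r3 = -10
step 9: r1 = -36, r2 = 36, r3 = -10
step 10: r1 = 36, r2 = 36, r3 = -10
step 11: r1 = 36, r2 = 72, r3 = -10
step 12: r1 = 46, r2 = 72, r3 = -10
step 13: r1 = 56, r2 = 72, r3 = -10
step 14: r1 = 56, r2 = 72, r3 = -82
The first disagreement with the trace is at step 13, where the value should be r1 = 56.

step 13, r1 = 56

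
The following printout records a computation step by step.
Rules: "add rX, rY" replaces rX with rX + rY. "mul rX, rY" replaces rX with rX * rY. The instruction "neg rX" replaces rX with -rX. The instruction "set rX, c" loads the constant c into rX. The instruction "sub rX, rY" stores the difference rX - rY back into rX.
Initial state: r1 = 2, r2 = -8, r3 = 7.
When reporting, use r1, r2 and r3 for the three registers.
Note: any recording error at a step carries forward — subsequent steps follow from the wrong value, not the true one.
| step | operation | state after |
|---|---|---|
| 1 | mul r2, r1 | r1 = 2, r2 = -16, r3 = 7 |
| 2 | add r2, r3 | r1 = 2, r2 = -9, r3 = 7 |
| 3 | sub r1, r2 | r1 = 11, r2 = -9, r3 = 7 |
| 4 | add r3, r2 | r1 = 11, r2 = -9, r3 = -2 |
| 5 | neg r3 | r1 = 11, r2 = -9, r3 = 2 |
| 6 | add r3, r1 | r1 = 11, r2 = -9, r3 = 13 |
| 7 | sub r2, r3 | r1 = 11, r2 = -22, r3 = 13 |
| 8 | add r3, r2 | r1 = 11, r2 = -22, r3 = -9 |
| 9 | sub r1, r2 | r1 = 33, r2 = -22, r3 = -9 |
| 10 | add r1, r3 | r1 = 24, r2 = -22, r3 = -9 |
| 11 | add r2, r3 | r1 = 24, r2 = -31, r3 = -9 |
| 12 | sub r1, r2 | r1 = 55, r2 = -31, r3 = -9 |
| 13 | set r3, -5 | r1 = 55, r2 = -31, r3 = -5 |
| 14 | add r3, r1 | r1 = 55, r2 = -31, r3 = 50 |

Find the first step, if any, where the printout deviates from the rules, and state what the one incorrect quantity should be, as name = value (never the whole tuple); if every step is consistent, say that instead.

1. r2 = -8 * 2 = -16 (consistent with the printout)
2. r2 = -16 + 7 = -9 (matches)
3. r1 = 2 - -9 = 11 (consistent with the printout)
4. r3 = 7 + -9 = -2 (matches)
5. r3 = -(-2) = 2 (no discrepancy)
6. r3 = 2 + 11 = 13 (exactly as logged)
7. r2 = -9 - 13 = -22 (matches)
8. r3 = 13 + -22 = -9 (same as recorded)
9. r1 = 11 - -22 = 33 (same as recorded)
10. r1 = 33 + -9 = 24 (same as recorded)
11. r2 = -22 + -9 = -31 (confirmed correct)
12. r1 = 24 - -31 = 55 (agrees with the printout)
13. r3 = -5 (no discrepancy)
14. r3 = -5 + 55 = 50 (agrees with the printout)
Each recorded entry agrees with the recomputation.

no error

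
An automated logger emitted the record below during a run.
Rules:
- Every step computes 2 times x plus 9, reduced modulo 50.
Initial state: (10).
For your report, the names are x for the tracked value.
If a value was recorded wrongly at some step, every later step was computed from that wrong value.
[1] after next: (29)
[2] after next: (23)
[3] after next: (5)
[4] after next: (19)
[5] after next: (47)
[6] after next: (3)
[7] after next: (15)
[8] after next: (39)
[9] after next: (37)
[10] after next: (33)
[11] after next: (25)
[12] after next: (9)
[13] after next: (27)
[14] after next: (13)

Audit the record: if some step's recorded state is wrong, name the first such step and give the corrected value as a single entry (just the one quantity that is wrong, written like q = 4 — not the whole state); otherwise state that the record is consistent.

step 2, x = 17

Step 1: x = (2*10 + 9) mod 50 = 29 — confirmed correct.
Step 2: x = (2*29 + 9) mod 50 = 17 — the record disagrees here.
That makes step 2 the first incorrect line — x = 17 is what it should show.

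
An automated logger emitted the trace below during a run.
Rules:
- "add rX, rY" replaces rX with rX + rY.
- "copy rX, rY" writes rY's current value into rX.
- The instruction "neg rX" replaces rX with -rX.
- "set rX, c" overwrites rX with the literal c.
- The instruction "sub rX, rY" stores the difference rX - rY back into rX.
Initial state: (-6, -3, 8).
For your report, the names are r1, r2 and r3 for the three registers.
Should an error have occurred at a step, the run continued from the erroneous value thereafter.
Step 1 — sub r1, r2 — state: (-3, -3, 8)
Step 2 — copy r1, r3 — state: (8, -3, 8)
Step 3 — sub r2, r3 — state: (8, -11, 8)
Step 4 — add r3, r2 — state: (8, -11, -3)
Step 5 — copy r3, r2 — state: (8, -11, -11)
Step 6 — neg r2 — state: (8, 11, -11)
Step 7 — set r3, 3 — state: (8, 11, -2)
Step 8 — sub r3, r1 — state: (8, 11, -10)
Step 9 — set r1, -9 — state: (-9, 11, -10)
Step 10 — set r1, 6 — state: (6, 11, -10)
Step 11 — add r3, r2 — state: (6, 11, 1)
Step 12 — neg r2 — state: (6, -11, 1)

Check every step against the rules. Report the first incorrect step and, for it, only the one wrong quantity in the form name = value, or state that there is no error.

step 7, r3 = 3

Recomputing the run from the initial state:
step 1: r1 = -3, r2 = -3, r3 = 8
step 2: r1 = 8, r2 = -3, r3 = 8
step 3: r1 = 8, r2 = -11, r3 = 8
step 4: r1 = 8, r2 = -11, r3 = -3
step 5: r1 = 8, r2 = -11, r3 = -11
step 6: r1 = 8, r2 = 11, r3 = -11
step 7: r1 = 8, r2 = 11, r3 = 3
step 8: r1 = 8, r2 = 11, r3 = -5
step 9: r1 = -9, r2 = 11, r3 = -5
step 10: r1 = 6, r2 = 11, r3 = -5
step 11: r1 = 6, r2 = 11, r3 = 6
step 12: r1 = 6, r2 = -11, r3 = 6
The first disagreement with the trace is at step 7, where the value should be r3 = 3.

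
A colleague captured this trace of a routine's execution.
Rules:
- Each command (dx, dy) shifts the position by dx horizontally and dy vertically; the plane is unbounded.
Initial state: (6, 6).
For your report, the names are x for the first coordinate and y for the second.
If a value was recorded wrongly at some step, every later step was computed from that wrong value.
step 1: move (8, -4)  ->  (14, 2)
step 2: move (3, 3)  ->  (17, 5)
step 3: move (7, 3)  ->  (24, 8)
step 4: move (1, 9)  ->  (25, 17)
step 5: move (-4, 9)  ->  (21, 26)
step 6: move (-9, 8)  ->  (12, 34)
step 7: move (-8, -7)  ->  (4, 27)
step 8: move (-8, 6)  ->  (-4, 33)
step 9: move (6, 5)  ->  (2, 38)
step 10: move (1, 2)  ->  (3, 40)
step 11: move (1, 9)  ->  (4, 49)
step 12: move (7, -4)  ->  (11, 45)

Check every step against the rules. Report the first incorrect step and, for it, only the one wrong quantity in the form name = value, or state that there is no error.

Recomputing the run from the initial state:
step 1: x = 14, y = 2
step 2: x = 17, y = 5
step 3: x = 24, y = 8
step 4: x = 25, y = 17
step 5: x = 21, y = 26
step 6: x = 12, y = 34
step 7: x = 4, y = 27
step 8: x = -4, y = 33
step 9: x = 2, y = 38
step 10: x = 3, y = 40
step 11: x = 4, y = 49
step 12: x = 11, y = 45
This matches the trace at every step.

no error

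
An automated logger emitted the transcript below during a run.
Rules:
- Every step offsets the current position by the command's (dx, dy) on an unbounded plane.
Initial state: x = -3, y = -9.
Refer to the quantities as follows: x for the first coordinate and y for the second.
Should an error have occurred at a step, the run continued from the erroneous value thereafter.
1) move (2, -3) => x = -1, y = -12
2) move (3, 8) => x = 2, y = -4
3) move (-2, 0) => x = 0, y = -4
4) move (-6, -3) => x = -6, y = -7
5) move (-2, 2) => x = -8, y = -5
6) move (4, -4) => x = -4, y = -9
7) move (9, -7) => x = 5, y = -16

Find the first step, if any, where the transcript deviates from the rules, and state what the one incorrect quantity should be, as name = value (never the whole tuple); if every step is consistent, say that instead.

Recomputing the run from the initial state:
step 1: x = -1, y = -12
step 2: x = 2, y = -4
step 3: x = 0, y = -4
step 4: x = -6, y = -7
step 5: x = -8, y = -5
step 6: x = -4, y = -9
step 7: x = 5, y = -16
This matches the transcript at every step.

no error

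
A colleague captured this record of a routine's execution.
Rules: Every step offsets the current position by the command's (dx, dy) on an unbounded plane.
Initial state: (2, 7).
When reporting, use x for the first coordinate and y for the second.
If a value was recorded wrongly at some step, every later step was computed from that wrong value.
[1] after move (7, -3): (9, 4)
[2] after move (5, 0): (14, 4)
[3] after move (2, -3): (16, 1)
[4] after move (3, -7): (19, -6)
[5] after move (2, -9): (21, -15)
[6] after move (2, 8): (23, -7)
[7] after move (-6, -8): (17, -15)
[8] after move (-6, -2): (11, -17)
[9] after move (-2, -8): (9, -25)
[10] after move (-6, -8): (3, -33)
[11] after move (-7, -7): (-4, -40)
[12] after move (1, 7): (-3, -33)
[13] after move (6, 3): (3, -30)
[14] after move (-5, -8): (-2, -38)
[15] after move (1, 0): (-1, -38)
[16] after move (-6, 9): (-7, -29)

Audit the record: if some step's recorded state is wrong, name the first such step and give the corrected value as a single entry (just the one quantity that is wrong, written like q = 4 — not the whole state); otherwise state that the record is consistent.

no error

step 1: x = 2 + (7) = 9, y = 7 + (-3) = 4 -> consistent with the record
step 2: x = 9 + (5) = 14, y = 4 + (0) = 4 -> no discrepancy
step 3: x = 14 + (2) = 16, y = 4 + (-3) = 1 -> checks out
step 4: x = 16 + (3) = 19, y = 1 + (-7) = -6 -> confirmed correct
step 5: x = 19 + (2) = 21, y = -6 + (-9) = -15 -> checks out
step 6: x = 21 + (2) = 23, y = -15 + (8) = -7 -> consistent with the record
step 7: x = 23 + (-6) = 17, y = -7 + (-8) = -15 -> matches
step 8: x = 17 + (-6) = 11, y = -15 + (-2) = -17 -> checks out
step 9: x = 11 + (-2) = 9, y = -17 + (-8) = -25 -> checks out
step 10: x = 9 + (-6) = 3, y = -25 + (-8) = -33 -> exactly as logged
step 11: x = 3 + (-7) = -4, y = -33 + (-7) = -40 -> exactly as logged
step 12: x = -4 + (1) = -3, y = -40 + (7) = -33 -> no discrepancy
step 13: x = -3 + (6) = 3, y = -33 + (3) = -30 -> verified
step 14: x = 3 + (-5) = -2, y = -30 + (-8) = -38 -> confirmed correct
step 15: x = -2 + (1) = -1, y = -38 + (0) = -38 -> agrees with the record
step 16: x = -1 + (-6) = -7, y = -38 + (9) = -29 -> agrees with the record
Every step is consistent.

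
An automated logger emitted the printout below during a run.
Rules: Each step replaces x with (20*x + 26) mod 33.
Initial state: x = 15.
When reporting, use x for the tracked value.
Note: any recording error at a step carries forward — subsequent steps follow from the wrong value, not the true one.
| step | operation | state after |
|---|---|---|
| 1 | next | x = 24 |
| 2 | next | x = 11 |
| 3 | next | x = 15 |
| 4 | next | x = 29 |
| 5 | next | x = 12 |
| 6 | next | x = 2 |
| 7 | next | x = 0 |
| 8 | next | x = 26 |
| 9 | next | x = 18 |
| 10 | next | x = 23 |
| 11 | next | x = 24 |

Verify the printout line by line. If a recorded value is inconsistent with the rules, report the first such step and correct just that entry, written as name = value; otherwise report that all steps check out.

Recomputing the run from the initial state:
step 1: x = 29
step 2: x = 12
step 3: x = 2
step 4: x = 0
step 5: x = 26
step 6: x = 18
step 7: x = 23
step 8: x = 24
step 9: x = 11
step 10: x = 15
step 11: x = 29
The first disagreement with the printout is at step 1, where the value should be x = 29.

step 1, x = 29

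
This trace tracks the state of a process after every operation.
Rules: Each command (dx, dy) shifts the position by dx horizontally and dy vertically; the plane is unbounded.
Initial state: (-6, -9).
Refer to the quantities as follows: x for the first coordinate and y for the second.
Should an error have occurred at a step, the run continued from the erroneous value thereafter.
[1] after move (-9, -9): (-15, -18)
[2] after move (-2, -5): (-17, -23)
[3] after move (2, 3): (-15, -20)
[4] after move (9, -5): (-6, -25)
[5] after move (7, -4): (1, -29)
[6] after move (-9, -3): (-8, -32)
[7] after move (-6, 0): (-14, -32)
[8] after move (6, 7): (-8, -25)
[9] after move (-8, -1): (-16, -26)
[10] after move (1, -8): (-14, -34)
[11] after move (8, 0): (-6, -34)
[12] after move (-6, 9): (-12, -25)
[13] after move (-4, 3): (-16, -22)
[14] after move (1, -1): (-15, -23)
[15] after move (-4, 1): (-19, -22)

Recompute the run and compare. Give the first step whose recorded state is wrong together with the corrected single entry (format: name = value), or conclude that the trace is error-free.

step 10, x = -15

Step 1: x = -6 + (-9) = -15, y = -9 + (-9) = -18 — same as recorded.
Step 2: x = -15 + (-2) = -17, y = -18 + (-5) = -23 — in agreement.
Step 3: x = -17 + (2) = -15, y = -23 + (3) = -20 — verified.
Step 4: x = -15 + (9) = -6, y = -20 + (-5) = -25 — agrees with the trace.
Step 5: x = -6 + (7) = 1, y = -25 + (-4) = -29 — consistent with the trace.
Step 6: x = 1 + (-9) = -8, y = -29 + (-3) = -32 — confirmed correct.
Step 7: x = -8 + (-6) = -14, y = -32 + (0) = -32 — confirmed correct.
Step 8: x = -14 + (6) = -8, y = -32 + (7) = -25 — confirmed correct.
Step 9: x = -8 + (-8) = -16, y = -25 + (-1) = -26 — confirmed correct.
Step 10: x = -16 + (1) = -15, y = -26 + (-8) = -34 — not what was recorded.
So the first discrepancy is step 10, where the right value is x = -15.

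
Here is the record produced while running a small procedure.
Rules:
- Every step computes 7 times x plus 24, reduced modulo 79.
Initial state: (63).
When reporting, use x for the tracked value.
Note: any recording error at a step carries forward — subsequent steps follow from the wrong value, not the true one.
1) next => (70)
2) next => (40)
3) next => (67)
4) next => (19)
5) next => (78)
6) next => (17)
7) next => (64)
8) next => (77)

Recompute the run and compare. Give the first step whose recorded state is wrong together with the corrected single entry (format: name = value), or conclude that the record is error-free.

1. x = (7*63 + 24) mod 79 = 70 (same as recorded)
2. x = (7*70 + 24) mod 79 = 40 (checks out)
3. x = (7*40 + 24) mod 79 = 67 (verified)
4. x = (7*67 + 24) mod 79 = 19 (confirmed correct)
5. x = (7*19 + 24) mod 79 = 78 (agrees with the record)
6. x = (7*78 + 24) mod 79 = 17 (no discrepancy)
7. x = (7*17 + 24) mod 79 = 64 (consistent with the record)
8. x = (7*64 + 24) mod 79 = 77 (agrees with the record)
No step deviates from the rules.

no error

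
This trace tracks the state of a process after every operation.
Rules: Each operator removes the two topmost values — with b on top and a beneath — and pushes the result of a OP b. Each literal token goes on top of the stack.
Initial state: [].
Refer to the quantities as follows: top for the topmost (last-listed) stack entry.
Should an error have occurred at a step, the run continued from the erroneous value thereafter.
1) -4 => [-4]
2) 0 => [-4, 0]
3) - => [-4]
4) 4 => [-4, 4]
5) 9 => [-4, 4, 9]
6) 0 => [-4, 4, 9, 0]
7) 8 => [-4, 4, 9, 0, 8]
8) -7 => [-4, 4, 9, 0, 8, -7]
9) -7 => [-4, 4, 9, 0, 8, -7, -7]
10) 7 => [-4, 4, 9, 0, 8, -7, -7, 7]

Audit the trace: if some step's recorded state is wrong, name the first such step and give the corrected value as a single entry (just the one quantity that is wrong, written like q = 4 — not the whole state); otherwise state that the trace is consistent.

Recomputing the run from the initial state:
step 1: [-4]
step 2: [-4, 0]
step 3: [-4]
step 4: [-4, 4]
step 5: [-4, 4, 9]
step 6: [-4, 4, 9, 0]
step 7: [-4, 4, 9, 0, 8]
step 8: [-4, 4, 9, 0, 8, -7]
step 9: [-4, 4, 9, 0, 8, -7, -7]
step 10: [-4, 4, 9, 0, 8, -7, -7, 7]
This matches the trace at every step.

no error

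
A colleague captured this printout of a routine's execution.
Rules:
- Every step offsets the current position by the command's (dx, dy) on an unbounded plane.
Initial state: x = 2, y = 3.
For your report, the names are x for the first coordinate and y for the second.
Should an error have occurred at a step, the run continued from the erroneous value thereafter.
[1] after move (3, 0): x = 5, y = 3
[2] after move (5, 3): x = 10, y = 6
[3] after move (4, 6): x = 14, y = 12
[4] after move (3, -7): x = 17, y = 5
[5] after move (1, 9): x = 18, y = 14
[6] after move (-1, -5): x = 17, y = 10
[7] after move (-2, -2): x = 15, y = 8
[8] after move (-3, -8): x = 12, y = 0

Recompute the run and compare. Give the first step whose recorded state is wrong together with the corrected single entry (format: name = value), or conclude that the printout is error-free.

step 1: x = 2 + (3) = 5, y = 3 + (0) = 3 -> agrees with the printout
step 2: x = 5 + (5) = 10, y = 3 + (3) = 6 -> in agreement
step 3: x = 10 + (4) = 14, y = 6 + (6) = 12 -> checks out
step 4: x = 14 + (3) = 17, y = 12 + (-7) = 5 -> matches
step 5: x = 17 + (1) = 18, y = 5 + (9) = 14 -> exactly as logged
step 6: x = 18 + (-1) = 17, y = 14 + (-5) = 9 -> not what was recorded
The audit stops at step 6: the recorded entry is wrong and should be y = 9.

step 6, y = 9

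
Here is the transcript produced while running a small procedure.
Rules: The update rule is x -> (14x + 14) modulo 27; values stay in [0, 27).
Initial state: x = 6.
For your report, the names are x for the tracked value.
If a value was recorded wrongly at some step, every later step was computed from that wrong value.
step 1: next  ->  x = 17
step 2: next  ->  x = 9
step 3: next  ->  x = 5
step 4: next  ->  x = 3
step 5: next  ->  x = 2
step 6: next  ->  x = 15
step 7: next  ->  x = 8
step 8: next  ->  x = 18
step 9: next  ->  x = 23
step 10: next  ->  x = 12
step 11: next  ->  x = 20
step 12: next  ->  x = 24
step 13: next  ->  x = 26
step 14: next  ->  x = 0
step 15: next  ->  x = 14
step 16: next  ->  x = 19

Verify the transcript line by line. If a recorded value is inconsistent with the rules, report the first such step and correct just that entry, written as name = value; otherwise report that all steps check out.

step 16, x = 21

step 1: x = (14*6 + 14) mod 27 = 17 -> checks out
step 2: x = (14*17 + 14) mod 27 = 9 -> consistent with the transcript
step 3: x = (14*9 + 14) mod 27 = 5 -> no discrepancy
step 4: x = (14*5 + 14) mod 27 = 3 -> no discrepancy
step 5: x = (14*3 + 14) mod 27 = 2 -> consistent with the transcript
step 6: x = (14*2 + 14) mod 27 = 15 -> exactly as logged
step 7: x = (14*15 + 14) mod 27 = 8 -> same as recorded
step 8: x = (14*8 + 14) mod 27 = 18 -> confirmed correct
step 9: x = (14*18 + 14) mod 27 = 23 -> same as recorded
step 10: x = (14*23 + 14) mod 27 = 12 -> in agreement
step 11: x = (14*12 + 14) mod 27 = 20 -> same as recorded
step 12: x = (14*20 + 14) mod 27 = 24 -> same as recorded
step 13: x = (14*24 + 14) mod 27 = 26 -> same as recorded
step 14: x = (14*26 + 14) mod 27 = 0 -> matches
step 15: x = (14*0 + 14) mod 27 = 14 -> exactly as logged
step 16: x = (14*14 + 14) mod 27 = 21 -> the transcript disagrees here
First deviation found at step 16; the corrected entry is x = 21.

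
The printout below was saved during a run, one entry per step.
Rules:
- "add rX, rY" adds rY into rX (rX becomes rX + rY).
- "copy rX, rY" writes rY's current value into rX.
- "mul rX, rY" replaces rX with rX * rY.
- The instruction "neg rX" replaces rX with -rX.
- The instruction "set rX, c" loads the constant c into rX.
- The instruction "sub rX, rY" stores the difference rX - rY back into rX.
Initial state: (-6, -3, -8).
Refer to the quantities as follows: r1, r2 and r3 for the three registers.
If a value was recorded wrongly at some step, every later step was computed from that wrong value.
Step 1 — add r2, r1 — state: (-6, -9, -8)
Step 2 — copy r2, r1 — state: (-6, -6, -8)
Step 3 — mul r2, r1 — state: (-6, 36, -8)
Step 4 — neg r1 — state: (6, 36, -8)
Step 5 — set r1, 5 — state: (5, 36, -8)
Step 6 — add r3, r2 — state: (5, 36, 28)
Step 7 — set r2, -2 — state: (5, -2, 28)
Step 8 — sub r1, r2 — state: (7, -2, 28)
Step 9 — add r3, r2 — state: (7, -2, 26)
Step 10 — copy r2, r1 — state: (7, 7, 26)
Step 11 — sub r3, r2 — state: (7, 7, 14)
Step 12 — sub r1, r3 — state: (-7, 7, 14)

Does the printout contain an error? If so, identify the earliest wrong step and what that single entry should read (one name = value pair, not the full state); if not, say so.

step 1: r2 = -3 + -6 = -9 -> agrees with the printout
step 2: r2 = -6 -> verified
step 3: r2 = -6 * -6 = 36 -> consistent with the printout
step 4: r1 = -(-6) = 6 -> checks out
step 5: r1 = 5 -> consistent with the printout
step 6: r3 = -8 + 36 = 28 -> no discrepancy
step 7: r2 = -2 -> no discrepancy
step 8: r1 = 5 - -2 = 7 -> agrees with the printout
step 9: r3 = 28 + -2 = 26 -> verified
step 10: r2 = 7 -> confirmed correct
step 11: r3 = 26 - 7 = 19 -> the entry is off here
Step 11 is the first one off; corrected, r3 = 19.

step 11, r3 = 19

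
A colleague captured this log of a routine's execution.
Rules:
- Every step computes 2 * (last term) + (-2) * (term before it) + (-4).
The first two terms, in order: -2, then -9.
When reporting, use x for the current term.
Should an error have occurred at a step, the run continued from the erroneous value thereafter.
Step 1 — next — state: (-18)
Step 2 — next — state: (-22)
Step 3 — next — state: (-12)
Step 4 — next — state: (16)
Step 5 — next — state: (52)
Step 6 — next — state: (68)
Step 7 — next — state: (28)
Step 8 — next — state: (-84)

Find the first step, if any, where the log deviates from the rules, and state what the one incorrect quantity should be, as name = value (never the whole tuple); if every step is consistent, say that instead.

no error

Recomputing the run from the initial state:
step 1: x = -18
step 2: x = -22
step 3: x = -12
step 4: x = 16
step 5: x = 52
step 6: x = 68
step 7: x = 28
step 8: x = -84
This matches the log at every step.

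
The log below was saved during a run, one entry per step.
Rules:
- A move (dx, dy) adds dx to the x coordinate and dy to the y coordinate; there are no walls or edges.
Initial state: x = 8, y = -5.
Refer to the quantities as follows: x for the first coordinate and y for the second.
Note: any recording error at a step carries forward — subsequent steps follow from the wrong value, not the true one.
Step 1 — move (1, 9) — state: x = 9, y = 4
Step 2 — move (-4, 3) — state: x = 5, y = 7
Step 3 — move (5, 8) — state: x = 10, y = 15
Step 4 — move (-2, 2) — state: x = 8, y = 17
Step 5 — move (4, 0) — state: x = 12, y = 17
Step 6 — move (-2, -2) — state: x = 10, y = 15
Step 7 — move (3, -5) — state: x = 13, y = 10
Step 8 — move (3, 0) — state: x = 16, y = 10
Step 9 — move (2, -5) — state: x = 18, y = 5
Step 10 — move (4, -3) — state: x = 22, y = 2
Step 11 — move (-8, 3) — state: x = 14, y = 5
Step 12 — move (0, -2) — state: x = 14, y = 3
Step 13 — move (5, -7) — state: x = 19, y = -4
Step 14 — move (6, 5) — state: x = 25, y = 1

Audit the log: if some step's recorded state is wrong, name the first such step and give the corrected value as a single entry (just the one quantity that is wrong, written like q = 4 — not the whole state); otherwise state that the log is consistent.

1. x = 8 + (1) = 9, y = -5 + (9) = 4 (verified)
2. x = 9 + (-4) = 5, y = 4 + (3) = 7 (checks out)
3. x = 5 + (5) = 10, y = 7 + (8) = 15 (same as recorded)
4. x = 10 + (-2) = 8, y = 15 + (2) = 17 (confirmed correct)
5. x = 8 + (4) = 12, y = 17 + (0) = 17 (in agreement)
6. x = 12 + (-2) = 10, y = 17 + (-2) = 15 (agrees with the log)
7. x = 10 + (3) = 13, y = 15 + (-5) = 10 (no discrepancy)
8. x = 13 + (3) = 16, y = 10 + (0) = 10 (exactly as logged)
9. x = 16 + (2) = 18, y = 10 + (-5) = 5 (consistent with the log)
10. x = 18 + (4) = 22, y = 5 + (-3) = 2 (agrees with the log)
11. x = 22 + (-8) = 14, y = 2 + (3) = 5 (agrees with the log)
12. x = 14 + (0) = 14, y = 5 + (-2) = 3 (matches)
13. x = 14 + (5) = 19, y = 3 + (-7) = -4 (matches)
14. x = 19 + (6) = 25, y = -4 + (5) = 1 (confirmed correct)
Every step is consistent.

no error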